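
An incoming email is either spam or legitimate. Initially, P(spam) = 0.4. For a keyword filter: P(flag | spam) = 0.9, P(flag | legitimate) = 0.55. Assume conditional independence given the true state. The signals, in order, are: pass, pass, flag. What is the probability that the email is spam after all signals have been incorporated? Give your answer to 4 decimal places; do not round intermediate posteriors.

After 'pass': P(spam) = 0.1·0.4000 / (0.1·0.4000 + 0.45·0.6000) ≈ 0.1290
After 'pass': P(spam) = 0.1·0.1290 / (0.1·0.1290 + 0.45·0.8710) ≈ 0.0319
After 'flag': P(spam) = 0.9·0.0319 / (0.9·0.0319 + 0.55·0.9681) ≈ 0.0511

0.0511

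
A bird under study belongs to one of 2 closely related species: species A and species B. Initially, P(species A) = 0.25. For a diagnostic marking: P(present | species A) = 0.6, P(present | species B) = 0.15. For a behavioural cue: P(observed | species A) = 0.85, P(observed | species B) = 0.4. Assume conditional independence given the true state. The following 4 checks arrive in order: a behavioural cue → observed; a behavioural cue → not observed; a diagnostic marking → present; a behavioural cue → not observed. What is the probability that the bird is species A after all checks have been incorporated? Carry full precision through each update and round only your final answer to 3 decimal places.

0.150

After a behavioural cue='observed': P(species A) = 0.85·0.2500 / (0.85·0.2500 + 0.4·0.7500) ≈ 0.4146
After a behavioural cue='not observed': P(species A) = 0.15·0.4146 / (0.15·0.4146 + 0.6·0.5854) ≈ 0.1504
After a diagnostic marking='present': P(species A) = 0.6·0.1504 / (0.6·0.1504 + 0.15·0.8496) ≈ 0.4146
After a behavioural cue='not observed': P(species A) = 0.15·0.4146 / (0.15·0.4146 + 0.6·0.5854) ≈ 0.1504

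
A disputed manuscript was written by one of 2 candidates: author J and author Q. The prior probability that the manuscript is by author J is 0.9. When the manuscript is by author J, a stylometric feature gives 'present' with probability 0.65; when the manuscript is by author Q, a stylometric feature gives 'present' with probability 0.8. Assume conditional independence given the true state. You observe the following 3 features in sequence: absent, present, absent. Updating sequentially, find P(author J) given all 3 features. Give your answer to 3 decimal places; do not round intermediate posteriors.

0.957

After 'absent': P(author J) = 0.35·0.9000 / (0.35·0.9000 + 0.2·0.1000) ≈ 0.9403
After 'present': P(author J) = 0.65·0.9403 / (0.65·0.9403 + 0.8·0.0597) ≈ 0.9275
After 'absent': P(author J) = 0.35·0.9275 / (0.35·0.9275 + 0.2·0.0725) ≈ 0.9573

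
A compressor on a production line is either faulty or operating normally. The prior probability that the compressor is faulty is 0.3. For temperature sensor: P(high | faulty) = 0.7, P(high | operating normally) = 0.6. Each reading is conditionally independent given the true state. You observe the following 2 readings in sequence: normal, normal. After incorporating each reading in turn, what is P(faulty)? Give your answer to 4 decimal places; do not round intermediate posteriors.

Each posterior becomes the prior for the next update.
After 'normal': P(faulty) = 0.3·0.3000 / (0.3·0.3000 + 0.4·0.7000) ≈ 0.2432
After 'normal': P(faulty) = 0.3·0.2432 / (0.3·0.2432 + 0.4·0.7568) ≈ 0.1942

0.1942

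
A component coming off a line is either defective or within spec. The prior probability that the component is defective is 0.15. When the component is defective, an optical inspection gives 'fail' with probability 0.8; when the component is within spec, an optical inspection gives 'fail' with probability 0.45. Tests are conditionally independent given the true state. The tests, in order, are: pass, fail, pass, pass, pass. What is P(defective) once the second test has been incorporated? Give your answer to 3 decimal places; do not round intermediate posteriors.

After 'pass': P(defective) = 0.2·0.1500 / (0.2·0.1500 + 0.55·0.8500) ≈ 0.0603
After 'fail': P(defective) = 0.8·0.0603 / (0.8·0.0603 + 0.45·0.9397) ≈ 0.1024

0.102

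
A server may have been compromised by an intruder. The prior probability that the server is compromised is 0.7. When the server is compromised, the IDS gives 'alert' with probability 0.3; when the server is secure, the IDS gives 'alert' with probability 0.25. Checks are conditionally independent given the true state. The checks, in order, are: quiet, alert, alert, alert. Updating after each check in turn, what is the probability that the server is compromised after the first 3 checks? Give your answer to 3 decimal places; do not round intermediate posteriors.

0.758

Apply Bayes' rule sequentially, carrying P(compromised) forward.
After 'quiet': P(compromised) = 0.7·0.7000 / (0.7·0.7000 + 0.75·0.3000) ≈ 0.6853
After 'alert': P(compromised) = 0.3·0.6853 / (0.3·0.6853 + 0.25·0.3147) ≈ 0.7232
After 'alert': P(compromised) = 0.3·0.7232 / (0.3·0.7232 + 0.25·0.2768) ≈ 0.7582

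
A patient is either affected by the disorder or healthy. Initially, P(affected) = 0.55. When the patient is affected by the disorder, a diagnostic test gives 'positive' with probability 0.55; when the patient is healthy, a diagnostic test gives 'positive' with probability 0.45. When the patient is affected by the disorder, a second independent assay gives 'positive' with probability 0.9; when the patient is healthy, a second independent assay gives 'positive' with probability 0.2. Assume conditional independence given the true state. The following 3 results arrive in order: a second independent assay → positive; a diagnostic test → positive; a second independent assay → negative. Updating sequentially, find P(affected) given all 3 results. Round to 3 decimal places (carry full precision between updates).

0.457

After a second independent assay='positive': P(affected) = 0.9·0.5500 / (0.9·0.5500 + 0.2·0.4500) ≈ 0.8462
After a diagnostic test='positive': P(affected) = 0.55·0.8462 / (0.55·0.8462 + 0.45·0.1538) ≈ 0.8705
After a second independent assay='negative': P(affected) = 0.1·0.8705 / (0.1·0.8705 + 0.8·0.1295) ≈ 0.4566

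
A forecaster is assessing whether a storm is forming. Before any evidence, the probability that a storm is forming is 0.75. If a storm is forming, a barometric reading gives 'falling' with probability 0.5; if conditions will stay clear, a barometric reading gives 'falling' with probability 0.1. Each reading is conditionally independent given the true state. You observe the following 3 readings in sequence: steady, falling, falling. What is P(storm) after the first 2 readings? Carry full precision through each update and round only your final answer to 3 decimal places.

After 'steady': P(storm) = 0.5·0.7500 / (0.5·0.7500 + 0.9·0.2500) ≈ 0.6250
After 'falling': P(storm) = 0.5·0.6250 / (0.5·0.6250 + 0.1·0.3750) ≈ 0.8929

0.893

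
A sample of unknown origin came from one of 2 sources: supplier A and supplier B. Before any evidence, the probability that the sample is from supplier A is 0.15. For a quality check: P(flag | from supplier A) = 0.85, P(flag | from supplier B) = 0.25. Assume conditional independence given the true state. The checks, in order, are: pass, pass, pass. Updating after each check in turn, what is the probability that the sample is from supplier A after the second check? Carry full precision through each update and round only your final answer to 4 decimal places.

0.0070

After 'pass': P(supplier A) = 0.15·0.1500 / (0.15·0.1500 + 0.75·0.8500) ≈ 0.0341
After 'pass': P(supplier A) = 0.15·0.0341 / (0.15·0.0341 + 0.75·0.9659) ≈ 0.0070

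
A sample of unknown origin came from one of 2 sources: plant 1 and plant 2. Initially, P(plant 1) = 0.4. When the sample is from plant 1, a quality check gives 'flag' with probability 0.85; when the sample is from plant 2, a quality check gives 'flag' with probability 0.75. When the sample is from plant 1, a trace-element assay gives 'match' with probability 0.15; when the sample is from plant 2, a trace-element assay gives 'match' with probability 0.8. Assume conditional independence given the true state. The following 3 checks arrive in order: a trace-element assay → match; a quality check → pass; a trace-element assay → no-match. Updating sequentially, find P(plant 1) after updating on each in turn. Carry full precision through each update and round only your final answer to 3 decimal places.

After a trace-element assay='match': P(plant 1) = 0.15·0.4000 / (0.15·0.4000 + 0.8·0.6000) ≈ 0.1111
After a quality check='pass': P(plant 1) = 0.15·0.1111 / (0.15·0.1111 + 0.25·0.8889) ≈ 0.0698
After a trace-element assay='no-match': P(plant 1) = 0.85·0.0698 / (0.85·0.0698 + 0.2·0.9302) ≈ 0.2417

0.242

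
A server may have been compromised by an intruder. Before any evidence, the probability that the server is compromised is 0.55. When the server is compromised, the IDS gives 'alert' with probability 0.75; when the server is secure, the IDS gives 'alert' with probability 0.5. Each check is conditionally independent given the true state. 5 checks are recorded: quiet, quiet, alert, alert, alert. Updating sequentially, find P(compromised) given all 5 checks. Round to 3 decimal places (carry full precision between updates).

After 'quiet': P(compromised) = 0.25·0.5500 / (0.25·0.5500 + 0.5·0.4500) ≈ 0.3793
After 'quiet': P(compromised) = 0.25·0.3793 / (0.25·0.3793 + 0.5·0.6207) ≈ 0.2340
After 'alert': P(compromised) = 0.75·0.2340 / (0.75·0.2340 + 0.5·0.7660) ≈ 0.3143
After 'alert': P(compromised) = 0.75·0.3143 / (0.75·0.3143 + 0.5·0.6857) ≈ 0.4074
After 'alert': P(compromised) = 0.75·0.4074 / (0.75·0.4074 + 0.5·0.5926) ≈ 0.5077

0.508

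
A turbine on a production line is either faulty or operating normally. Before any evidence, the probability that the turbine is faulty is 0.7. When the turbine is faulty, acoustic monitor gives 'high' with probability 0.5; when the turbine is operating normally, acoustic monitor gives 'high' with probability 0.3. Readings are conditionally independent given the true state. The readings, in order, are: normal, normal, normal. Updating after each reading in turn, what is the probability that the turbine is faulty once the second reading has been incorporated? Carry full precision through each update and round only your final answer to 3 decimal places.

0.543

Apply Bayes' rule sequentially, carrying P(faulty) forward.
After 'normal': P(faulty) = 0.5·0.7000 / (0.5·0.7000 + 0.7·0.3000) ≈ 0.6250
After 'normal': P(faulty) = 0.5·0.6250 / (0.5·0.6250 + 0.7·0.3750) ≈ 0.5435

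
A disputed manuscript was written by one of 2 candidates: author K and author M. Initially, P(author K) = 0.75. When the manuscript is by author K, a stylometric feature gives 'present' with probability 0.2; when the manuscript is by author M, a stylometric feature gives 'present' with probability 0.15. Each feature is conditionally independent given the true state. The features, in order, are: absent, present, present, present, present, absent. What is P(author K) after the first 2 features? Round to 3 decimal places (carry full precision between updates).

After 'absent': P(author K) = 0.8·0.7500 / (0.8·0.7500 + 0.85·0.2500) ≈ 0.7385
After 'present': P(author K) = 0.2·0.7385 / (0.2·0.7385 + 0.15·0.2615) ≈ 0.7901

0.790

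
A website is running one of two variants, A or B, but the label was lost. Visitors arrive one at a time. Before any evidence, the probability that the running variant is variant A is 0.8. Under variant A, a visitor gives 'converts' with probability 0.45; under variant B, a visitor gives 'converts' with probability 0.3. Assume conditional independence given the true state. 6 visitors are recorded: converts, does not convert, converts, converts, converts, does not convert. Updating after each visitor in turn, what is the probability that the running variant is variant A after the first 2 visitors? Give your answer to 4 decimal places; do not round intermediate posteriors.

0.8250

After 'converts': P(A) = 0.45·0.8000 / (0.45·0.8000 + 0.3·0.2000) ≈ 0.8571
After 'does not convert': P(A) = 0.55·0.8571 / (0.55·0.8571 + 0.7·0.1429) ≈ 0.8250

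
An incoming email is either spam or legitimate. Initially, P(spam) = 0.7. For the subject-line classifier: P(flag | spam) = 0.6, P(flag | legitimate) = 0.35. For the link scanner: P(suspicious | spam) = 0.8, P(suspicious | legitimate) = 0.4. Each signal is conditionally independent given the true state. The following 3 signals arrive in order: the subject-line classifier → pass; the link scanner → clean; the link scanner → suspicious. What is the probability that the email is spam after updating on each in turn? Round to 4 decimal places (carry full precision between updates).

0.4891

After the subject-line classifier='pass': P(spam) = 0.4·0.7000 / (0.4·0.7000 + 0.65·0.3000) ≈ 0.5895
After the link scanner='clean': P(spam) = 0.2·0.5895 / (0.2·0.5895 + 0.6·0.4105) ≈ 0.3237
After the link scanner='suspicious': P(spam) = 0.8·0.3237 / (0.8·0.3237 + 0.4·0.6763) ≈ 0.4891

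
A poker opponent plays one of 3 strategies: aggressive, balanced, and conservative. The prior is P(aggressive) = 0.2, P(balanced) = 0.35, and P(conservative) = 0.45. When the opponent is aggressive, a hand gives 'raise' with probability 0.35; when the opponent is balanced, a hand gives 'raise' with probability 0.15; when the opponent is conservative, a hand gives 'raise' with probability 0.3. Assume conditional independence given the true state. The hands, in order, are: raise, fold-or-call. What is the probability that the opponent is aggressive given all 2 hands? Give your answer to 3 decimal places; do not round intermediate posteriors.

After 'raise': normaliser = 0.35·0.2000 + 0.15·0.3500 + 0.3·0.4500; P(aggressive) ≈ 0.2718, P(balanced) ≈ 0.2039, P(conservative) ≈ 0.5243
After 'fold-or-call': normaliser = 0.65·0.2718 + 0.85·0.2039 + 0.7·0.5243; P(aggressive) ≈ 0.2464, P(balanced) ≈ 0.2417, P(conservative) ≈ 0.5118

0.246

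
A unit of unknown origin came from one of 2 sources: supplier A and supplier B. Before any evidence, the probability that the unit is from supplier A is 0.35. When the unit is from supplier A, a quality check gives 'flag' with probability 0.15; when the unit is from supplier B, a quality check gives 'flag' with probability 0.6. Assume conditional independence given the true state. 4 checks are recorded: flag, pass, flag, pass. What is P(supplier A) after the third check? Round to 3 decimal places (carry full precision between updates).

0.067

After 'flag': P(supplier A) = 0.15·0.3500 / (0.15·0.3500 + 0.6·0.6500) ≈ 0.1186
After 'pass': P(supplier A) = 0.85·0.1186 / (0.85·0.1186 + 0.4·0.8814) ≈ 0.2224
After 'flag': P(supplier A) = 0.15·0.2224 / (0.15·0.2224 + 0.6·0.7776) ≈ 0.0667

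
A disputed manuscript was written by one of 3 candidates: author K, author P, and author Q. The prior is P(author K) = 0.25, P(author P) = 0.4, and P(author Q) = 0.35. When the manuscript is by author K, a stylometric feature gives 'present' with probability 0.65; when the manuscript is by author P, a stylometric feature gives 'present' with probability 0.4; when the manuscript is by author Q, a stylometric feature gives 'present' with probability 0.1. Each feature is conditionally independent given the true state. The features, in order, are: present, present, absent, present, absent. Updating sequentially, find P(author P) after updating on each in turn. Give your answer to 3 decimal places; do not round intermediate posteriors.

0.515

Each posterior becomes the prior for the next update.
After 'present': normaliser = 0.65·0.2500 + 0.4·0.4000 + 0.1·0.3500; P(author K) ≈ 0.4545, P(author P) ≈ 0.4476, P(author Q) ≈ 0.0979
After 'present': normaliser = 0.65·0.4545 + 0.4·0.4476 + 0.1·0.0979; P(author K) ≈ 0.6101, P(author P) ≈ 0.3697, P(author Q) ≈ 0.0202
After 'absent': normaliser = 0.35·0.6101 + 0.6·0.3697 + 0.9·0.0202; P(author K) ≈ 0.4708, P(author P) ≈ 0.4891, P(author Q) ≈ 0.0401
After 'present': normaliser = 0.65·0.4708 + 0.4·0.4891 + 0.1·0.0401; P(author K) ≈ 0.6052, P(author P) ≈ 0.3869, P(author Q) ≈ 0.0079
After 'absent': normaliser = 0.35·0.6052 + 0.6·0.3869 + 0.9·0.0079; P(author K) ≈ 0.4696, P(author P) ≈ 0.5146, P(author Q) ≈ 0.0158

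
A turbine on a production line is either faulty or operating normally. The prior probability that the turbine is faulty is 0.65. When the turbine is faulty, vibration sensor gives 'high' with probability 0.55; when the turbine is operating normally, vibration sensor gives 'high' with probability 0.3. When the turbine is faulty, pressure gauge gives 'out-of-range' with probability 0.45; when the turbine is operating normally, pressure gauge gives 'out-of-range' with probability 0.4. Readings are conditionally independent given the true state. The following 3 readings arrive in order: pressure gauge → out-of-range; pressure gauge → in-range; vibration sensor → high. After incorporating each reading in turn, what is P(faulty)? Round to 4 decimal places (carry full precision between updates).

After pressure gauge='out-of-range': P(faulty) = 0.45·0.6500 / (0.45·0.6500 + 0.4·0.3500) ≈ 0.6763
After pressure gauge='in-range': P(faulty) = 0.55·0.6763 / (0.55·0.6763 + 0.6·0.3237) ≈ 0.6570
After vibration sensor='high': P(faulty) = 0.55·0.6570 / (0.55·0.6570 + 0.3·0.3430) ≈ 0.7783

0.7783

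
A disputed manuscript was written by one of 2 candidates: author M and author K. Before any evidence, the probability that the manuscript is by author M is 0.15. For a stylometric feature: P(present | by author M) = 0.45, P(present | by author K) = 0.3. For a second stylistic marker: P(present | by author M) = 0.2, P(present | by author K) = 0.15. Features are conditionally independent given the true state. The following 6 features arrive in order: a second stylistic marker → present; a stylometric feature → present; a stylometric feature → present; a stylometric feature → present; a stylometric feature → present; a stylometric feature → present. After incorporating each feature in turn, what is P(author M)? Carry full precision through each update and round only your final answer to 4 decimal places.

0.6412

After a second stylistic marker='present': P(author M) = 0.2·0.1500 / (0.2·0.1500 + 0.15·0.8500) ≈ 0.1905
After a stylometric feature='present': P(author M) = 0.45·0.1905 / (0.45·0.1905 + 0.3·0.8095) ≈ 0.2609
After a stylometric feature='present': P(author M) = 0.45·0.2609 / (0.45·0.2609 + 0.3·0.7391) ≈ 0.3462
After a stylometric feature='present': P(author M) = 0.45·0.3462 / (0.45·0.3462 + 0.3·0.6538) ≈ 0.4426
After a stylometric feature='present': P(author M) = 0.45·0.4426 / (0.45·0.4426 + 0.3·0.5574) ≈ 0.5436
After a stylometric feature='present': P(author M) = 0.45·0.5436 / (0.45·0.5436 + 0.3·0.4564) ≈ 0.6412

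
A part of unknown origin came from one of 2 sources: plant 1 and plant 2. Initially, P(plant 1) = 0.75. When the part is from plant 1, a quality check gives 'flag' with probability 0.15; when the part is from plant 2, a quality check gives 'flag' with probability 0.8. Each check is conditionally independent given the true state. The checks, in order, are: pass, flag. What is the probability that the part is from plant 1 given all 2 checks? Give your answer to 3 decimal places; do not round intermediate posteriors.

Apply Bayes' rule sequentially, carrying P(plant 1) forward.
After 'pass': P(plant 1) = 0.85·0.7500 / (0.85·0.7500 + 0.2·0.2500) ≈ 0.9273
After 'flag': P(plant 1) = 0.15·0.9273 / (0.15·0.9273 + 0.8·0.0727) ≈ 0.7051

0.705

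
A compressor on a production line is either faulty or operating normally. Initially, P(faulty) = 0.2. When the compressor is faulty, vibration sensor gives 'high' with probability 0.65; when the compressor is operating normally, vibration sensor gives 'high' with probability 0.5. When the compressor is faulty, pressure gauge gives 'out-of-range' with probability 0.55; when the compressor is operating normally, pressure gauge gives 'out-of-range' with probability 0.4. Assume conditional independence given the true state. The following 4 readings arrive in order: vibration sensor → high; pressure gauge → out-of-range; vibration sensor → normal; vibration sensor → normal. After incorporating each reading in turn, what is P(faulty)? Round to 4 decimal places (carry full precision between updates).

0.1796

After vibration sensor='high': P(faulty) = 0.65·0.2000 / (0.65·0.2000 + 0.5·0.8000) ≈ 0.2453
After pressure gauge='out-of-range': P(faulty) = 0.55·0.2453 / (0.55·0.2453 + 0.4·0.7547) ≈ 0.3089
After vibration sensor='normal': P(faulty) = 0.35·0.3089 / (0.35·0.3089 + 0.5·0.6911) ≈ 0.2383
After vibration sensor='normal': P(faulty) = 0.35·0.2383 / (0.35·0.2383 + 0.5·0.7617) ≈ 0.1796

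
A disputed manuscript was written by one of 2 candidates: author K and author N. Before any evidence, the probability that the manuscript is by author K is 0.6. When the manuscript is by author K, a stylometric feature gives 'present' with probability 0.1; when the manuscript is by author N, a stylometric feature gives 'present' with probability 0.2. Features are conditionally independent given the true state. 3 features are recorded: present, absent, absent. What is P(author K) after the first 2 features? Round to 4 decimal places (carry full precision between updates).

After 'present': P(author K) = 0.1·0.6000 / (0.1·0.6000 + 0.2·0.4000) ≈ 0.4286
After 'absent': P(author K) = 0.9·0.4286 / (0.9·0.4286 + 0.8·0.5714) ≈ 0.4576

0.4576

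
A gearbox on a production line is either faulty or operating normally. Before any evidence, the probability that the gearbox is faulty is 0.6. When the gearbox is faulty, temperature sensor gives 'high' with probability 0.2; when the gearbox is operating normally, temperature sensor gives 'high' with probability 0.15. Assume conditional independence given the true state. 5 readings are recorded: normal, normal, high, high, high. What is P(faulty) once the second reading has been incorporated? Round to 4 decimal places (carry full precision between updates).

0.5706

After 'normal': P(faulty) = 0.8·0.6000 / (0.8·0.6000 + 0.85·0.4000) ≈ 0.5854
After 'normal': P(faulty) = 0.8·0.5854 / (0.8·0.5854 + 0.85·0.4146) ≈ 0.5706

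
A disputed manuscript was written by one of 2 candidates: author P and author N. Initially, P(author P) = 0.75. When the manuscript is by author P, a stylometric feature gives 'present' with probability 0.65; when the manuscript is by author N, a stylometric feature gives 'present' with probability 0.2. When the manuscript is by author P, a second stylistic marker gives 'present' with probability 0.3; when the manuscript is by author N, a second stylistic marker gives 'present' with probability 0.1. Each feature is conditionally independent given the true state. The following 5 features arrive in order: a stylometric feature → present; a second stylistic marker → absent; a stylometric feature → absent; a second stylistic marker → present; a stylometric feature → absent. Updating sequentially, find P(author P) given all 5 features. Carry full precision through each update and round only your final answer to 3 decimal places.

0.813

After a stylometric feature='present': P(author P) = 0.65·0.7500 / (0.65·0.7500 + 0.2·0.2500) ≈ 0.9070
After a second stylistic marker='absent': P(author P) = 0.7·0.9070 / (0.7·0.9070 + 0.9·0.0930) ≈ 0.8835
After a stylometric feature='absent': P(author P) = 0.35·0.8835 / (0.35·0.8835 + 0.8·0.1165) ≈ 0.7684
After a second stylistic marker='present': P(author P) = 0.3·0.7684 / (0.3·0.7684 + 0.1·0.2316) ≈ 0.9087
After a stylometric feature='absent': P(author P) = 0.35·0.9087 / (0.35·0.9087 + 0.8·0.0913) ≈ 0.8132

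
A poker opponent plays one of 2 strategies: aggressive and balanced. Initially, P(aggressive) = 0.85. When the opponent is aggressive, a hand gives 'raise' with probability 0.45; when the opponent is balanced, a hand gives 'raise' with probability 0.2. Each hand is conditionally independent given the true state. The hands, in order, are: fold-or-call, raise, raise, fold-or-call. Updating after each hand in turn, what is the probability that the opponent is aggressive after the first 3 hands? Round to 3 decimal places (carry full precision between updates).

0.952

After 'fold-or-call': P(aggressive) = 0.55·0.8500 / (0.55·0.8500 + 0.8·0.1500) ≈ 0.7957
After 'raise': P(aggressive) = 0.45·0.7957 / (0.45·0.7957 + 0.2·0.2043) ≈ 0.8976
After 'raise': P(aggressive) = 0.45·0.8976 / (0.45·0.8976 + 0.2·0.1024) ≈ 0.9517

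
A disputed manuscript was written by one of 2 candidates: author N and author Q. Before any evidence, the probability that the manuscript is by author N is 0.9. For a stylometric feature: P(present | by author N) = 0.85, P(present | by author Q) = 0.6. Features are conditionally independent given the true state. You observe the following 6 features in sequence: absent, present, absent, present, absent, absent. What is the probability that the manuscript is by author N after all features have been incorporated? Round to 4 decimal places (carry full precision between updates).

0.2632

After 'absent': P(author N) = 0.15·0.9000 / (0.15·0.9000 + 0.4·0.1000) ≈ 0.7714
After 'present': P(author N) = 0.85·0.7714 / (0.85·0.7714 + 0.6·0.2286) ≈ 0.8270
After 'absent': P(author N) = 0.15·0.8270 / (0.15·0.8270 + 0.4·0.1730) ≈ 0.6420
After 'present': P(author N) = 0.85·0.6420 / (0.85·0.6420 + 0.6·0.3580) ≈ 0.7175
After 'absent': P(author N) = 0.15·0.7175 / (0.15·0.7175 + 0.4·0.2825) ≈ 0.4878
After 'absent': P(author N) = 0.15·0.4878 / (0.15·0.4878 + 0.4·0.5122) ≈ 0.2632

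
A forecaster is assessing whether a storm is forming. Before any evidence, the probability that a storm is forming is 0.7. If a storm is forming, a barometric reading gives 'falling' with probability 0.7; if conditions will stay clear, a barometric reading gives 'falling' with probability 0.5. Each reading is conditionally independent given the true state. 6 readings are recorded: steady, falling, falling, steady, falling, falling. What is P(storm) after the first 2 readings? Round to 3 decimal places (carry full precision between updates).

Apply Bayes' rule sequentially, carrying P(storm) forward.
After 'steady': P(storm) = 0.3·0.7000 / (0.3·0.7000 + 0.5·0.3000) ≈ 0.5833
After 'falling': P(storm) = 0.7·0.5833 / (0.7·0.5833 + 0.5·0.4167) ≈ 0.6622

0.662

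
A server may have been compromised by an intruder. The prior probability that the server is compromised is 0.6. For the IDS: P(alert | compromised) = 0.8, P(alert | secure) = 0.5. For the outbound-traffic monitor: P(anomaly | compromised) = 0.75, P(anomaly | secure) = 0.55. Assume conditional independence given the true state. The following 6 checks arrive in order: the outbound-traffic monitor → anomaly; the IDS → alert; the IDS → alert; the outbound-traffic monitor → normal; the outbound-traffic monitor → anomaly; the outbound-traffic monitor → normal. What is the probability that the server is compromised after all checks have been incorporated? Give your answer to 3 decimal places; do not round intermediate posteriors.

After the outbound-traffic monitor='anomaly': P(compromised) = 0.75·0.6000 / (0.75·0.6000 + 0.55·0.4000) ≈ 0.6716
After the IDS='alert': P(compromised) = 0.8·0.6716 / (0.8·0.6716 + 0.5·0.3284) ≈ 0.7660
After the IDS='alert': P(compromised) = 0.8·0.7660 / (0.8·0.7660 + 0.5·0.2340) ≈ 0.8397
After the outbound-traffic monitor='normal': P(compromised) = 0.25·0.8397 / (0.25·0.8397 + 0.45·0.1603) ≈ 0.7442
After the outbound-traffic monitor='anomaly': P(compromised) = 0.75·0.7442 / (0.75·0.7442 + 0.55·0.2558) ≈ 0.7987
After the outbound-traffic monitor='normal': P(compromised) = 0.25·0.7987 / (0.25·0.7987 + 0.45·0.2013) ≈ 0.6879

0.688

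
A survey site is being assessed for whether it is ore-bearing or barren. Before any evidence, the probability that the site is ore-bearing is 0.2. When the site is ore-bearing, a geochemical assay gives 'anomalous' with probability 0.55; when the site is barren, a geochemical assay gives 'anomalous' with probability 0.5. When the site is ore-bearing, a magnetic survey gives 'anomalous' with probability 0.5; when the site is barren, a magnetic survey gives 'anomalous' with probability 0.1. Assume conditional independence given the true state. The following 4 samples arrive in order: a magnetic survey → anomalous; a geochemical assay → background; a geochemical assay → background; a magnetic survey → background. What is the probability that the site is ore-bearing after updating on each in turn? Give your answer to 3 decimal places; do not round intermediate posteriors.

After a magnetic survey='anomalous': P(ore) = 0.5·0.2000 / (0.5·0.2000 + 0.1·0.8000) ≈ 0.5556
After a geochemical assay='background': P(ore) = 0.45·0.5556 / (0.45·0.5556 + 0.5·0.4444) ≈ 0.5294
After a geochemical assay='background': P(ore) = 0.45·0.5294 / (0.45·0.5294 + 0.5·0.4706) ≈ 0.5031
After a magnetic survey='background': P(ore) = 0.5·0.5031 / (0.5·0.5031 + 0.9·0.4969) ≈ 0.3600

0.360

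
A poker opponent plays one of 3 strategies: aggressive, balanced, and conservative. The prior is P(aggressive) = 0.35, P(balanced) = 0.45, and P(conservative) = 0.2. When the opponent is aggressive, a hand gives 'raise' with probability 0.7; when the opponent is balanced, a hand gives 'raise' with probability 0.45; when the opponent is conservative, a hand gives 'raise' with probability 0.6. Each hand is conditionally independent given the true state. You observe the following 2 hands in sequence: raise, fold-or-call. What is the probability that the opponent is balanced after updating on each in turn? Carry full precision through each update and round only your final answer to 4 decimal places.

0.4783

After 'raise': normaliser = 0.7·0.3500 + 0.45·0.4500 + 0.6·0.2000; P(aggressive) ≈ 0.4317, P(balanced) ≈ 0.3568, P(conservative) ≈ 0.2115
After 'fold-or-call': normaliser = 0.3·0.4317 + 0.55·0.3568 + 0.4·0.2115; P(aggressive) ≈ 0.3156, P(balanced) ≈ 0.4783, P(conservative) ≈ 0.2061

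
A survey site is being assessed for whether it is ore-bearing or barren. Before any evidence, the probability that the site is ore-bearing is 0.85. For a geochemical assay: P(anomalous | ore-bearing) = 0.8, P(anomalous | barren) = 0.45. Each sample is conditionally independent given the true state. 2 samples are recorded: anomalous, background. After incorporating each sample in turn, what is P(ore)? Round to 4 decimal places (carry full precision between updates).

Apply Bayes' rule sequentially, carrying P(ore) forward.
After 'anomalous': P(ore) = 0.8·0.8500 / (0.8·0.8500 + 0.45·0.1500) ≈ 0.9097
After 'background': P(ore) = 0.2·0.9097 / (0.2·0.9097 + 0.55·0.0903) ≈ 0.7856

0.7856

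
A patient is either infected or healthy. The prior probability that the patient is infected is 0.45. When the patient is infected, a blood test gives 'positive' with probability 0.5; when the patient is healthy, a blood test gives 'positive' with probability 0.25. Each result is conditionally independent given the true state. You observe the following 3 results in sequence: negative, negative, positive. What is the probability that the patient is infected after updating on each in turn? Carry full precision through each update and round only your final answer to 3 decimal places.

0.421

After 'negative': P(infected) = 0.5·0.4500 / (0.5·0.4500 + 0.75·0.5500) ≈ 0.3529
After 'negative': P(infected) = 0.5·0.3529 / (0.5·0.3529 + 0.75·0.6471) ≈ 0.2667
After 'positive': P(infected) = 0.5·0.2667 / (0.5·0.2667 + 0.25·0.7333) ≈ 0.4211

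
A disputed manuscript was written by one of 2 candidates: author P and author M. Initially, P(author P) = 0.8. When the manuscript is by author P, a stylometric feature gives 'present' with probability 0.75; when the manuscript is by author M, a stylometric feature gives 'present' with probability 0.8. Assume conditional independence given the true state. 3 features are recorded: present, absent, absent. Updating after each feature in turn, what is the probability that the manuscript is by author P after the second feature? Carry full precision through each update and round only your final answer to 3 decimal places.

0.824

After 'present': P(author P) = 0.75·0.8000 / (0.75·0.8000 + 0.8·0.2000) ≈ 0.7895
After 'absent': P(author P) = 0.25·0.7895 / (0.25·0.7895 + 0.2·0.2105) ≈ 0.8242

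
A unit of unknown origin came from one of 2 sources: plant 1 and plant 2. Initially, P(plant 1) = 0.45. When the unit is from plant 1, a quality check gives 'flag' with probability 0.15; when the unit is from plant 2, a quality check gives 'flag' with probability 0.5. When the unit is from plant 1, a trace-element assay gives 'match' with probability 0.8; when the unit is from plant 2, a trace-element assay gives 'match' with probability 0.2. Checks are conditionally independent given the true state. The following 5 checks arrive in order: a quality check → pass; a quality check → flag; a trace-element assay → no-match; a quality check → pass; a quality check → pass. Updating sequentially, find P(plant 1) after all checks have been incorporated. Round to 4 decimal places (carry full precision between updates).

0.2316

Apply Bayes' rule sequentially, carrying P(plant 1) forward.
After a quality check='pass': P(plant 1) = 0.85·0.4500 / (0.85·0.4500 + 0.5·0.5500) ≈ 0.5817
After a quality check='flag': P(plant 1) = 0.15·0.5817 / (0.15·0.5817 + 0.5·0.4183) ≈ 0.2944
After a trace-element assay='no-match': P(plant 1) = 0.2·0.2944 / (0.2·0.2944 + 0.8·0.7056) ≈ 0.0945
After a quality check='pass': P(plant 1) = 0.85·0.0945 / (0.85·0.0945 + 0.5·0.9055) ≈ 0.1506
After a quality check='pass': P(plant 1) = 0.85·0.1506 / (0.85·0.1506 + 0.5·0.8494) ≈ 0.2316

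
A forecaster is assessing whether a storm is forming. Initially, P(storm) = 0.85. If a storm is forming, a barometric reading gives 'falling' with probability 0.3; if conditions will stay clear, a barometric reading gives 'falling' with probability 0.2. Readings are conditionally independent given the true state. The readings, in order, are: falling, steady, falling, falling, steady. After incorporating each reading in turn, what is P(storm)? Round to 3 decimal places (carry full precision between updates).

0.936

After 'falling': P(storm) = 0.3·0.8500 / (0.3·0.8500 + 0.2·0.1500) ≈ 0.8947
After 'steady': P(storm) = 0.7·0.8947 / (0.7·0.8947 + 0.8·0.1053) ≈ 0.8815
After 'falling': P(storm) = 0.3·0.8815 / (0.3·0.8815 + 0.2·0.1185) ≈ 0.9177
After 'falling': P(storm) = 0.3·0.9177 / (0.3·0.9177 + 0.2·0.0823) ≈ 0.9436
After 'steady': P(storm) = 0.7·0.9436 / (0.7·0.9436 + 0.8·0.0564) ≈ 0.9361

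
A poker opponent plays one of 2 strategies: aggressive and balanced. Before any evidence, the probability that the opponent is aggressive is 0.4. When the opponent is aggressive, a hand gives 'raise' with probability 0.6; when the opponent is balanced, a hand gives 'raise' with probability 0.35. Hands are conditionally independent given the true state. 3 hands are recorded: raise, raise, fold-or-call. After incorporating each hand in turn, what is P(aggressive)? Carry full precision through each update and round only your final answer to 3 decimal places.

After 'raise': P(aggressive) = 0.6·0.4000 / (0.6·0.4000 + 0.35·0.6000) ≈ 0.5333
After 'raise': P(aggressive) = 0.6·0.5333 / (0.6·0.5333 + 0.35·0.4667) ≈ 0.6621
After 'fold-or-call': P(aggressive) = 0.4·0.6621 / (0.4·0.6621 + 0.65·0.3379) ≈ 0.5466

0.547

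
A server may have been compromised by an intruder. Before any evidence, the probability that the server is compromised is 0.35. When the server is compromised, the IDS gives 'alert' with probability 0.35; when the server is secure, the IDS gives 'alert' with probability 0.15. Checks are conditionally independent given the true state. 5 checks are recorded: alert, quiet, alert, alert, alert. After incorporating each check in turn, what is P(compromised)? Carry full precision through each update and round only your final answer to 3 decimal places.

0.924

After 'alert': P(compromised) = 0.35·0.3500 / (0.35·0.3500 + 0.15·0.6500) ≈ 0.5568
After 'quiet': P(compromised) = 0.65·0.5568 / (0.65·0.5568 + 0.85·0.4432) ≈ 0.4900
After 'alert': P(compromised) = 0.35·0.4900 / (0.35·0.4900 + 0.15·0.5100) ≈ 0.6915
After 'alert': P(compromised) = 0.35·0.6915 / (0.35·0.6915 + 0.15·0.3085) ≈ 0.8395
After 'alert': P(compromised) = 0.35·0.8395 / (0.35·0.8395 + 0.15·0.1605) ≈ 0.9243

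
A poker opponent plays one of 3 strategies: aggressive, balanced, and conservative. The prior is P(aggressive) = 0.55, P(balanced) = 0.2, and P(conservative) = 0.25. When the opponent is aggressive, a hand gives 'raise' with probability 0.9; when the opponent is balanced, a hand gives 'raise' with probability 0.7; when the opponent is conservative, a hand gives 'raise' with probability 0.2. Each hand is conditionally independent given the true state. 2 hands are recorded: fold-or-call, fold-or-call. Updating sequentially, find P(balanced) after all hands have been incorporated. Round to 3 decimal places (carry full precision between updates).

Each posterior becomes the prior for the next update.
After 'fold-or-call': normaliser = 0.1·0.5500 + 0.3·0.2000 + 0.8·0.2500; P(aggressive) ≈ 0.1746, P(balanced) ≈ 0.1905, P(conservative) ≈ 0.6349
After 'fold-or-call': normaliser = 0.1·0.1746 + 0.3·0.1905 + 0.8·0.6349; P(aggressive) ≈ 0.0300, P(balanced) ≈ 0.0981, P(conservative) ≈ 0.8719

0.098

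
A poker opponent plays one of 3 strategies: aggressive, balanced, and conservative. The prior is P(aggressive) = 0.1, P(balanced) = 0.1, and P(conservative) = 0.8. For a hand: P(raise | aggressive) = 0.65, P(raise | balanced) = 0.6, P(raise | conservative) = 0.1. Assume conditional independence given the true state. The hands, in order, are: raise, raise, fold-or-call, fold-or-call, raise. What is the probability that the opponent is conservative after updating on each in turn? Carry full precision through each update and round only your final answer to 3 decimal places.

After 'raise': normaliser = 0.65·0.1000 + 0.6·0.1000 + 0.1·0.8000; P(aggressive) ≈ 0.3171, P(balanced) ≈ 0.2927, P(conservative) ≈ 0.3902
After 'raise': normaliser = 0.65·0.3171 + 0.6·0.2927 + 0.1·0.3902; P(aggressive) ≈ 0.4899, P(balanced) ≈ 0.4174, P(conservative) ≈ 0.0928
After 'fold-or-call': normaliser = 0.35·0.4899 + 0.4·0.4174 + 0.9·0.0928; P(aggressive) ≈ 0.4064, P(balanced) ≈ 0.3957, P(conservative) ≈ 0.1979
After 'fold-or-call': normaliser = 0.35·0.4064 + 0.4·0.3957 + 0.9·0.1979; P(aggressive) ≈ 0.2972, P(balanced) ≈ 0.3307, P(conservative) ≈ 0.3721
After 'raise': normaliser = 0.65·0.2972 + 0.6·0.3307 + 0.1·0.3721; P(aggressive) ≈ 0.4505, P(balanced) ≈ 0.4628, P(conservative) ≈ 0.0868

0.087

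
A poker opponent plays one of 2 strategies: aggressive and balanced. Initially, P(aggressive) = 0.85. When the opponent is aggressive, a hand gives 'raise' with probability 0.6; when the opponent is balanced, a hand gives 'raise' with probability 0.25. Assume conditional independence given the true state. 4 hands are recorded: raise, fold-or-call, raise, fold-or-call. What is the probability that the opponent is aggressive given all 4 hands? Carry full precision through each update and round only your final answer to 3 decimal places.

Apply Bayes' rule sequentially, carrying P(aggressive) forward.
After 'raise': P(aggressive) = 0.6·0.8500 / (0.6·0.8500 + 0.25·0.1500) ≈ 0.9315
After 'fold-or-call': P(aggressive) = 0.4·0.9315 / (0.4·0.9315 + 0.75·0.0685) ≈ 0.8788
After 'raise': P(aggressive) = 0.6·0.8788 / (0.6·0.8788 + 0.25·0.1212) ≈ 0.9457
After 'fold-or-call': P(aggressive) = 0.4·0.9457 / (0.4·0.9457 + 0.75·0.0543) ≈ 0.9028

0.903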